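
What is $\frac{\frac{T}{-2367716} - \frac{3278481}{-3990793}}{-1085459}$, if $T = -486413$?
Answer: $- \frac{9703685514905}{10256572036662383692} \approx -9.4609 \cdot 10^{-7}$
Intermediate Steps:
$\frac{\frac{T}{-2367716} - \frac{3278481}{-3990793}}{-1085459} = \frac{- \frac{486413}{-2367716} - \frac{3278481}{-3990793}}{-1085459} = \left(\left(-486413\right) \left(- \frac{1}{2367716}\right) - - \frac{3278481}{3990793}\right) \left(- \frac{1}{1085459}\right) = \left(\frac{486413}{2367716} + \frac{3278481}{3990793}\right) \left(- \frac{1}{1085459}\right) = \frac{9703685514905}{9449064438788} \left(- \frac{1}{1085459}\right) = - \frac{9703685514905}{10256572036662383692}$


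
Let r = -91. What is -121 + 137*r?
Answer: -12588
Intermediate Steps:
-121 + 137*r = -121 + 137*(-91) = -121 - 12467 = -12588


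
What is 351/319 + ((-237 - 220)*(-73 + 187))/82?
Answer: -8295240/13079 ≈ -634.24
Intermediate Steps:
351/319 + ((-237 - 220)*(-73 + 187))/82 = 351*(1/319) - 457*114*(1/82) = 351/319 - 52098*1/82 = 351/319 - 26049/41 = -8295240/13079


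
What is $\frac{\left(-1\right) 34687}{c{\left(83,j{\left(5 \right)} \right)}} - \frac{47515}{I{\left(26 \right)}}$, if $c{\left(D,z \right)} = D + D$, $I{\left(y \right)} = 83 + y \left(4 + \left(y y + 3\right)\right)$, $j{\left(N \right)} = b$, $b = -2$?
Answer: $- \frac{626738257}{2961606} \approx -211.62$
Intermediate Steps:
$j{\left(N \right)} = -2$
$I{\left(y \right)} = 83 + y \left(7 + y^{2}\right)$ ($I{\left(y \right)} = 83 + y \left(4 + \left(y^{2} + 3\right)\right) = 83 + y \left(4 + \left(3 + y^{2}\right)\right) = 83 + y \left(7 + y^{2}\right)$)
$c{\left(D,z \right)} = 2 D$
$\frac{\left(-1\right) 34687}{c{\left(83,j{\left(5 \right)} \right)}} - \frac{47515}{I{\left(26 \right)}} = \frac{\left(-1\right) 34687}{2 \cdot 83} - \frac{47515}{83 + 26^{3} + 7 \cdot 26} = - \frac{34687}{166} - \frac{47515}{83 + 17576 + 182} = \left(-34687\right) \frac{1}{166} - \frac{47515}{17841} = - \frac{34687}{166} - \frac{47515}{17841} = - \frac{626738257}{2961606}$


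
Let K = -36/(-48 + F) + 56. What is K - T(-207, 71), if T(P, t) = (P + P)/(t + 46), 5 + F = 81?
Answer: 5301/91 ≈ 58.253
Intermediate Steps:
F = 76 (F = -5 + 81 = 76)
T(P, t) = 2*P/(46 + t) (T(P, t) = (2*P)/(46 + t) = 2*P/(46 + t))
K = 383/7 (K = -36/(-48 + 76) + 56 = -36/28 + 56 = (1/28)*(-36) + 56 = -9/7 + 56 = 383/7 ≈ 54.714)
K - T(-207, 71) = 383/7 - 2*(-207)/(46 + 71) = 383/7 - 2*(-207)/117 = 383/7 - 1*(-46/13) = 383/7 + 46/13 = 5301/91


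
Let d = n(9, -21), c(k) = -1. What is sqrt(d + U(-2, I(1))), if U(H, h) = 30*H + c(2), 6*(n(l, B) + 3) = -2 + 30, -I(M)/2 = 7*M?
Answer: I*sqrt(534)/3 ≈ 7.7028*I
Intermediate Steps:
I(M) = -14*M
n(l, B) = 5/3 (n(l, B) = -3 + (-2 + 30)/6 = -3 + (1/6)*28 = -3 + 14/3 = 5/3)
d = 5/3 ≈ 1.6667
U(H, h) = -1 + 30*H (U(H, h) = 30*H - 1 = -1 + 30*H)
sqrt(d + U(-2, I(1))) = sqrt(5/3 + (-1 + 30*(-2))) = sqrt(5/3 + (-1 - 60)) = sqrt(5/3 - 61) = sqrt(-178/3) = I*sqrt(534)/3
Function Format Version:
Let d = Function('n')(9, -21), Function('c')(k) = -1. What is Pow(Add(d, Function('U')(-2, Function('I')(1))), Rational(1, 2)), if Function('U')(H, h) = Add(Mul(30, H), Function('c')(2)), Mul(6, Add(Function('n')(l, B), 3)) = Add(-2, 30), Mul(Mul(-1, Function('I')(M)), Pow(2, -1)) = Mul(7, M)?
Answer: Mul(Rational(1, 3), I, Pow(534, Rational(1, 2))) ≈ Mul(7.7028, I)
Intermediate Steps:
Function('I')(M) = Mul(-14, M) (Function('I')(M) = Mul(-2, Mul(7, M)) = Mul(-14, M))
Function('n')(l, B) = Rational(5, 3) (Function('n')(l, B) = Add(-3, Mul(Rational(1, 6), Add(-2, 30))) = Add(-3, Mul(Rational(1, 6), 28)) = Add(-3, Rational(14, 3)) = Rational(5, 3))
d = Rational(5, 3) ≈ 1.6667
Function('U')(H, h) = Add(-1, Mul(30, H)) (Function('U')(H, h) = Add(Mul(30, H), -1) = Add(-1, Mul(30, H)))
Pow(Add(d, Function('U')(-2, Function('I')(1))), Rational(1, 2)) = Pow(Add(Rational(5, 3), Add(-1, Mul(30, -2))), Rational(1, 2)) = Pow(Add(Rational(5, 3), Add(-1, -60)), Rational(1, 2)) = Pow(Add(Rational(5, 3), -61), Rational(1, 2)) = Pow(Rational(-178, 3), Rational(1, 2)) = Mul(Rational(1, 3), I, Pow(534, Rational(1, 2)))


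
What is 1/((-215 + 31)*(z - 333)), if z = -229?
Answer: 1/103408 ≈ 9.6704e-6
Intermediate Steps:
1/((-215 + 31)*(z - 333)) = 1/((-215 + 31)*(-229 - 333)) = 1/(-184*(-562)) = 1/103408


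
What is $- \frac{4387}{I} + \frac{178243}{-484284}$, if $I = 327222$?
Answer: $- \frac{10074930809}{26411396508} \approx -0.38146$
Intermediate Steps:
$- \frac{4387}{I} + \frac{178243}{-484284} = - \frac{4387}{327222} + \frac{178243}{-484284} = \left(-4387\right) \frac{1}{327222} + 178243 \left(- \frac{1}{484284}\right) = - \frac{4387}{327222} - \frac{178243}{484284} = - \frac{10074930809}{26411396508}$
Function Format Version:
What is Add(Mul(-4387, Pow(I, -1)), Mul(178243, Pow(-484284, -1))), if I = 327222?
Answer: Rational(-10074930809, 26411396508) ≈ -0.38146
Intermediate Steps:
Add(Mul(-4387, Pow(I, -1)), Mul(178243, Pow(-484284, -1))) = Add(Mul(-4387, Pow(327222, -1)), Mul(178243, Pow(-484284, -1))) = Add(Mul(-4387, Rational(1, 327222)), Mul(178243, Rational(-1, 484284))) = Add(Rational(-4387, 327222), Rational(-178243, 484284)) = Rational(-10074930809, 26411396508)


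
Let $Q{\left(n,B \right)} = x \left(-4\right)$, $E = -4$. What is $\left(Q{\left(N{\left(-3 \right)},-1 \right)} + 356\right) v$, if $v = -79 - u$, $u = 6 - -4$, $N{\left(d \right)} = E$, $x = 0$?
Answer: $-31684$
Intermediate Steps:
$N{\left(d \right)} = -4$
$u = 10$ ($u = 6 + 4 = 10$)
$v = -89$ ($v = -79 - 10 = -89$)
$Q{\left(n,B \right)} = 0$ ($Q{\left(n,B \right)} = 0 \left(-4\right) = 0$)
$\left(Q{\left(N{\left(-3 \right)},-1 \right)} + 356\right) v = \left(0 + 356\right) \left(-89\right) = 356 \left(-89\right) = -31684$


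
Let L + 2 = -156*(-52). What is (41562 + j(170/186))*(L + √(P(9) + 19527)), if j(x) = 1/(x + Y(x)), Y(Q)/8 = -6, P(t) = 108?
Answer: 1476019229550/4379 + 181999905*√19635/4379 ≈ 3.4289e+8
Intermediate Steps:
Y(Q) = -48 (Y(Q) = 8*(-6) = -48)
j(x) = 1/(-48 + x) (j(x) = 1/(x - 48) = 1/(-48 + x))
L = 8110 (L = -2 - 156*(-52) = -2 + 8112 = 8110)
(41562 + j(170/186))*(L + √(P(9) + 19527)) = (41562 + 1/(-48 + 170/186))*(8110 + √(108 + 19527)) = (41562 + 1/(-48 + 170*(1/186)))*(8110 + √19635) = (41562 + 1/(-48 + 85/93))*(8110 + √19635) = (41562 + 1/(-4379/93))*(8110 + √19635) = (41562 - 93/4379)*(8110 + √19635) = 181999905*(8110 + √19635)/4379 = 1476019229550/4379 + 181999905*√19635/4379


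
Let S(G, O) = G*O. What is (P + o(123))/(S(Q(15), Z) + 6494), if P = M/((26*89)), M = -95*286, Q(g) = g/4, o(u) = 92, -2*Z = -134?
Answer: 28572/2401309 ≈ 0.011899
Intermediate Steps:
Z = 67 (Z = -1/2*(-134) = 67)
Q(g) = g/4 (Q(g) = g*(1/4) = g/4)
M = -27170
P = -1045/89 (P = -27170/(26*89) = -27170/2314 = -27170*1/2314 = -1045/89 ≈ -11.742)
(P + o(123))/(S(Q(15), Z) + 6494) = (-1045/89 + 92)/(((1/4)*15)*67 + 6494) = 7143/(89*((15/4)*67 + 6494)) = 7143/(89*(1005/4 + 6494)) = 7143/(89*(26981/4)) = (7143/89)*(4/26981) = 28572/2401309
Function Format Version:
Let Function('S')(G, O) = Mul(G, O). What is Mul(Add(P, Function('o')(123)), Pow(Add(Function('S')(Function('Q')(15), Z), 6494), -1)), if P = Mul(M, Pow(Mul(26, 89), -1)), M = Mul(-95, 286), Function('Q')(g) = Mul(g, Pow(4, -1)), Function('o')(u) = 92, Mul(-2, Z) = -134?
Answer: Rational(28572, 2401309) ≈ 0.011899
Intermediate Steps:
Z = 67 (Z = Mul(Rational(-1, 2), -134) = 67)
Function('Q')(g) = Mul(Rational(1, 4), g) (Function('Q')(g) = Mul(g, Rational(1, 4)) = Mul(Rational(1, 4), g))
M = -27170
P = Rational(-1045, 89) (P = Mul(-27170, Pow(Mul(26, 89), -1)) = Mul(-27170, Pow(2314, -1)) = Mul(-27170, Rational(1, 2314)) = Rational(-1045, 89) ≈ -11.742)
Mul(Add(P, Function('o')(123)), Pow(Add(Function('S')(Function('Q')(15), Z), 6494), -1)) = Mul(Add(Rational(-1045, 89), 92), Pow(Add(Mul(Mul(Rational(1, 4), 15), 67), 6494), -1)) = Mul(Rational(7143, 89), Pow(Add(Mul(Rational(15, 4), 67), 6494), -1)) = Mul(Rational(7143, 89), Pow(Add(Rational(1005, 4), 6494), -1)) = Mul(Rational(7143, 89), Pow(Rational(26981, 4), -1)) = Mul(Rational(7143, 89), Rational(4, 26981)) = Rational(28572, 2401309)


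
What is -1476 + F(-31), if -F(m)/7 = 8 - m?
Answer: -1749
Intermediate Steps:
F(m) = -56 + 7*m (F(m) = -7*(8 - m) = -56 + 7*m)
-1476 + F(-31) = -1476 + (-56 + 7*(-31)) = -1476 + (-56 - 217) = -1476 - 273 = -1749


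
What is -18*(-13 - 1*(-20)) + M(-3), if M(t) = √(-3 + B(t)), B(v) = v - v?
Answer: -126 + I*√3 ≈ -126.0 + 1.732*I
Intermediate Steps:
B(v) = 0
M(t) = I*√3 (M(t) = √(-3 + 0) = √(-3) = I*√3)
-18*(-13 - 1*(-20)) + M(-3) = -18*(-13 - 1*(-20)) + I*√3 = -18*(-13 + 20) + I*√3 = -18*7 + I*√3 = -126 + I*√3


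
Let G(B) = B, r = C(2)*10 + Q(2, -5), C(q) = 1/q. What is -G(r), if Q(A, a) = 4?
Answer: -9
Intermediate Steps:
r = 9 (r = 10/2 + 4 = (½)*10 + 4 = 5 + 4 = 9)
-G(r) = -1*9 = -9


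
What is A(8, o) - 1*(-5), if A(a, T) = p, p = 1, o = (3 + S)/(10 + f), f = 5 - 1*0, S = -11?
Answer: 6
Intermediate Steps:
f = 5 (f = 5 + 0 = 5)
o = -8/15 (o = (3 - 11)/(10 + 5) = -8/15 ≈ -0.53333)
A(a, T) = 1
A(8, o) - 1*(-5) = 1 - 1*(-5) = 1 + 5 = 6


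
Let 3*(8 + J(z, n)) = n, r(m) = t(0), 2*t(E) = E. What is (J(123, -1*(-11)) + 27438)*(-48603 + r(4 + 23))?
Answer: -1333358501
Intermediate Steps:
t(E) = E/2
r(m) = 0 (r(m) = (1/2)*0 = 0)
J(z, n) = -8 + n/3
(J(123, -1*(-11)) + 27438)*(-48603 + r(4 + 23)) = ((-8 + (-1*(-11))/3) + 27438)*(-48603 + 0) = ((-8 + (1/3)*11) + 27438)*(-48603) = ((-8 + 11/3) + 27438)*(-48603) = (-13/3 + 27438)*(-48603) = (82301/3)*(-48603) = -1333358501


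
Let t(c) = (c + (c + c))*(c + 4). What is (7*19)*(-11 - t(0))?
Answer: -1463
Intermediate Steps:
t(c) = 3*c*(4 + c) (t(c) = (c + 2*c)*(4 + c) = (3*c)*(4 + c) = 3*c*(4 + c))
(7*19)*(-11 - t(0)) = (7*19)*(-11 - 3*0*(4 + 0)) = 133*(-11 - 3*0*4) = 133*(-11 - 1*0) = 133*(-11 + 0) = 133*(-11) = -1463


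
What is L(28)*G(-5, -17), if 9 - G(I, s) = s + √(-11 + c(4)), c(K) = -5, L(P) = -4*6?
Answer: -624 + 96*I ≈ -624.0 + 96.0*I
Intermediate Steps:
L(P) = -24
G(I, s) = 9 - s - 4*I (G(I, s) = 9 - (s + √(-11 - 5)) = 9 - (s + √(-16)) = 9 - (s + 4*I) = 9 + (-s - 4*I) = 9 - s - 4*I)
L(28)*G(-5, -17) = -24*(9 - 1*(-17) - 4*I) = -24*(9 + 17 - 4*I) = -24*(26 - 4*I) = -624 + 96*I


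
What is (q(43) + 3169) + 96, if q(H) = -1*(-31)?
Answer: 3296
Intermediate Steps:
q(H) = 31
(q(43) + 3169) + 96 = (31 + 3169) + 96 = 3200 + 96 = 3296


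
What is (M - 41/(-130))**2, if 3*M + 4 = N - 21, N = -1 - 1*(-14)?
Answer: 229441/16900 ≈ 13.576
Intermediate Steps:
N = 13 (N = -1 + 14 = 13)
M = -4 (M = -4/3 + (13 - 21)/3 = -4/3 + (1/3)*(-8) = -4/3 - 8/3 = -4)
(M - 41/(-130))**2 = (-4 - 41/(-130))**2 = (-4 - 41*(-1/130))**2 = (-4 + 41/130)**2 = (-479/130)**2 = 229441/16900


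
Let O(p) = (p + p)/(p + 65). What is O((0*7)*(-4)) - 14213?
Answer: -14213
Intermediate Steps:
O(p) = 2*p/(65 + p) (O(p) = (2*p)/(65 + p) = 2*p/(65 + p))
O((0*7)*(-4)) - 14213 = 2*((0*7)*(-4))/(65 + (0*7)*(-4)) - 14213 = 2*(0*(-4))/(65 + 0*(-4)) - 14213 = 2*0/(65 + 0) - 14213 = 2*0/65 - 14213 = 2*0*(1/65) - 14213 = 0 - 14213 = -14213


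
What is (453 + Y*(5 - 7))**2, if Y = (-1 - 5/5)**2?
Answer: 198025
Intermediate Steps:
Y = 4 (Y = (-1 - 5*1/5)**2 = (-1 - 1)**2 = (-2)**2 = 4)
(453 + Y*(5 - 7))**2 = (453 + 4*(5 - 7))**2 = (453 + 4*(-2))**2 = (453 - 8)**2 = 445**2 = 198025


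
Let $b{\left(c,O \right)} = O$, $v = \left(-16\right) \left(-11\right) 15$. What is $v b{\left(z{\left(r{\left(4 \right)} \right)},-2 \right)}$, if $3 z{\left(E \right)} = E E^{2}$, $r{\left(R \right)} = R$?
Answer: $-5280$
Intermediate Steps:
$z{\left(E \right)} = \frac{E^{3}}{3}$ ($z{\left(E \right)} = \frac{E E^{2}}{3} = \frac{E^{3}}{3}$)
$v = 2640$ ($v = 176 \cdot 15 = 2640$)
$v b{\left(z{\left(r{\left(4 \right)} \right)},-2 \right)} = 2640 \left(-2\right) = -5280$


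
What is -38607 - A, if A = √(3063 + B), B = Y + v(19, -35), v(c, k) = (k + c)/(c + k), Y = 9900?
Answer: -38607 - 2*√3241 ≈ -38721.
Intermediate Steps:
v(c, k) = 1 (v(c, k) = (c + k)/(c + k) = 1)
B = 9901 (B = 9900 + 1 = 9901)
A = 2*√3241 (A = √(3063 + 9901) = √12964 = 2*√3241 ≈ 113.86)
-38607 - A = -38607 - 2*√3241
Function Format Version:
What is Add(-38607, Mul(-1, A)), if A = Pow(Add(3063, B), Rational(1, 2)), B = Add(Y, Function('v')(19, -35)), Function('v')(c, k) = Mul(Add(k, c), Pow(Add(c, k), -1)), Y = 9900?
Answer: Add(-38607, Mul(-2, Pow(3241, Rational(1, 2)))) ≈ -38721.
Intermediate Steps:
Function('v')(c, k) = 1 (Function('v')(c, k) = Mul(Add(c, k), Pow(Add(c, k), -1)) = 1)
B = 9901 (B = Add(9900, 1) = 9901)
A = Mul(2, Pow(3241, Rational(1, 2))) (A = Pow(Add(3063, 9901), Rational(1, 2)) = Pow(12964, Rational(1, 2)) = Mul(2, Pow(3241, Rational(1, 2))) ≈ 113.86)
Add(-38607, Mul(-1, A)) = Add(-38607, Mul(-1, Mul(2, Pow(3241, Rational(1, 2))))) = Add(-38607, Mul(-2, Pow(3241, Rational(1, 2))))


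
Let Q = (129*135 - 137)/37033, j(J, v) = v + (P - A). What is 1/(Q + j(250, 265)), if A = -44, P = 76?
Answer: 37033/14274983 ≈ 0.0025943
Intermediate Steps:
j(J, v) = 120 + v (j(J, v) = v + (76 - 1*(-44)) = v + (76 + 44) = v + 120 = 120 + v)
Q = 17278/37033 (Q = (17415 - 137)*(1/37033) = 17278*(1/37033) = 17278/37033 ≈ 0.46656)
1/(Q + j(250, 265)) = 1/(17278/37033 + (120 + 265)) = 1/(17278/37033 + 385) = 1/(14274983/37033) = 37033/14274983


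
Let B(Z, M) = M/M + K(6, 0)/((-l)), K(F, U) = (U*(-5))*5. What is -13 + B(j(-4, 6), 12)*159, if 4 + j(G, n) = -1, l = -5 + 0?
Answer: 146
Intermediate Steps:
l = -5
j(G, n) = -5 (j(G, n) = -4 - 1 = -5)
K(F, U) = -25*U (K(F, U) = -5*U*5 = -25*U)
B(Z, M) = 1 (B(Z, M) = M/M + (-25*0)/((-1*(-5))) = 1 + 0/5 = 1 + 0*(⅕) = 1 + 0 = 1)
-13 + B(j(-4, 6), 12)*159 = -13 + 1*159 = -13 + 159 = 146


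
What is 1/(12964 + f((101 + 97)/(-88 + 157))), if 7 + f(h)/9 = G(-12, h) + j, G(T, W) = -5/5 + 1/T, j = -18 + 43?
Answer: 4/52465 ≈ 7.6241e-5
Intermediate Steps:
j = 25
G(T, W) = -1 + 1/T (G(T, W) = -5*⅕ + 1/T = -1 + 1/T)
f(h) = 609/4 (f(h) = -63 + 9*((1 - 1*(-12))/(-12) + 25) = -63 + 9*(-(1 + 12)/12 + 25) = -63 + 9*(-1/12*13 + 25) = -63 + 9*(-13/12 + 25) = -63 + 9*(287/12) = -63 + 861/4 = 609/4)
1/(12964 + f((101 + 97)/(-88 + 157))) = 1/(12964 + 609/4) = 1/(52465/4) = 4/52465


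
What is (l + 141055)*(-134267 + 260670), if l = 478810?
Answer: 78352795595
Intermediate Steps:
(l + 141055)*(-134267 + 260670) = (478810 + 141055)*(-134267 + 260670) = 619865*126403 = 78352795595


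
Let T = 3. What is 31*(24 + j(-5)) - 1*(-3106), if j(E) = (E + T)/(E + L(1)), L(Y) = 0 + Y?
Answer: 7731/2 ≈ 3865.5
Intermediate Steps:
L(Y) = Y
j(E) = (3 + E)/(1 + E) (j(E) = (E + 3)/(E + 1) = (3 + E)/(1 + E))
31*(24 + j(-5)) - 1*(-3106) = 31*(24 + (3 - 5)/(1 - 5)) - 1*(-3106) = 31*(24 - 2/(-4)) + 3106 = 31*(24 - 1/4*(-2)) + 3106 = 31*(24 + 1/2) + 3106 = 31*(49/2) + 3106 = 1519/2 + 3106 = 7731/2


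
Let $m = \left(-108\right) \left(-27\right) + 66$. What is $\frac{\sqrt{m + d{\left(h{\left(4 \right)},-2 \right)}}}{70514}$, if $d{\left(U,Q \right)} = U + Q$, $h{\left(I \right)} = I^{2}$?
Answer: $\frac{\sqrt{749}}{35257} \approx 0.00077624$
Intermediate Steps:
$d{\left(U,Q \right)} = Q + U$
$m = 2982$ ($m = 2916 + 66 = 2982$)
$\frac{\sqrt{m + d{\left(h{\left(4 \right)},-2 \right)}}}{70514} = \frac{\sqrt{2982 - \left(2 - 4^{2}\right)}}{70514} = \sqrt{2982 + \left(-2 + 16\right)} \frac{1}{70514} = \sqrt{2982 + 14} \cdot \frac{1}{70514} = \sqrt{2996} \cdot \frac{1}{70514} = 2 \sqrt{749} \cdot \frac{1}{70514} = \frac{\sqrt{749}}{35257}$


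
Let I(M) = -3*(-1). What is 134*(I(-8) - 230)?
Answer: -30418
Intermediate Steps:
I(M) = 3
134*(I(-8) - 230) = 134*(3 - 230) = 134*(-227) = -30418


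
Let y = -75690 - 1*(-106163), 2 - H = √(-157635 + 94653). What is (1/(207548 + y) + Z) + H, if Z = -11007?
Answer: -2619421104/238021 - 3*I*√6998 ≈ -11005.0 - 250.96*I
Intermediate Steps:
H = 2 - 3*I*√6998 (H = 2 - √(-157635 + 94653) = 2 - √(-62982) = 2 - 3*I*√6998 ≈ 2.0 - 250.96*I)
y = 30473 (y = -75690 + 106163 = 30473)
(1/(207548 + y) + Z) + H = (1/(207548 + 30473) - 11007) + (2 - 3*I*√6998) = (1/238021 - 11007) + (2 - 3*I*√6998) = -2619897146/238021 + (2 - 3*I*√6998) = -2619421104/238021 - 3*I*√6998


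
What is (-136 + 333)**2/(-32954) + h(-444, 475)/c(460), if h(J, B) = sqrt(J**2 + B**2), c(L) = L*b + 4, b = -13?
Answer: -38809/32954 - sqrt(422761)/5976 ≈ -1.2865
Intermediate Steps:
c(L) = 4 - 13*L (c(L) = L*(-13) + 4 = -13*L + 4 = 4 - 13*L)
h(J, B) = sqrt(B**2 + J**2)
(-136 + 333)**2/(-32954) + h(-444, 475)/c(460) = (-136 + 333)**2/(-32954) + sqrt(475**2 + (-444)**2)/(4 - 13*460) = 197**2*(-1/32954) + sqrt(225625 + 197136)/(4 - 5980) = 38809*(-1/32954) + sqrt(422761)/(-5976) = -38809/32954 + sqrt(422761)*(-1/5976) = -38809/32954 - sqrt(422761)/5976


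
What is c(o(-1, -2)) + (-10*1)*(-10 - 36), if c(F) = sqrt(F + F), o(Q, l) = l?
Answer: 460 + 2*I ≈ 460.0 + 2.0*I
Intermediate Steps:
c(F) = sqrt(2)*sqrt(F) (c(F) = sqrt(2*F) = sqrt(2)*sqrt(F))
c(o(-1, -2)) + (-10*1)*(-10 - 36) = sqrt(2)*sqrt(-2) + (-10*1)*(-10 - 36) = sqrt(2)*(I*sqrt(2)) - 10*(-46) = 2*I + 460 = 460 + 2*I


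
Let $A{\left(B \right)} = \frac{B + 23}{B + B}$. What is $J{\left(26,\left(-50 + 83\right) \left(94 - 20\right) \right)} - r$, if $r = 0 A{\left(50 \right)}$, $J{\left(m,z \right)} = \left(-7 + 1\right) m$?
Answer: $-156$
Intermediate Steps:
$A{\left(B \right)} = \frac{23 + B}{2 B}$
$J{\left(m,z \right)} = - 6 m$
$r = 0$ ($r = 0 \frac{23 + 50}{2 \cdot 50} = 0 \cdot \frac{1}{2} \cdot \frac{1}{50} \cdot 73 = 0 \cdot \frac{73}{100} = 0$)
$J{\left(26,\left(-50 + 83\right) \left(94 - 20\right) \right)} - r = \left(-6\right) 26 - 0 = -156 + 0 = -156$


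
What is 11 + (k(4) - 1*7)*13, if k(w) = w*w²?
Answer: 752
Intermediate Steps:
k(w) = w³
11 + (k(4) - 1*7)*13 = 11 + (4³ - 1*7)*13 = 11 + (64 - 7)*13 = 11 + 57*13 = 11 + 741 = 752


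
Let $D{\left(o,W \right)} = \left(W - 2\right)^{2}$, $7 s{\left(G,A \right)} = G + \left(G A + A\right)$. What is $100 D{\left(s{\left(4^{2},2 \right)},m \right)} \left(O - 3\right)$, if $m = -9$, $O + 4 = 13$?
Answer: $72600$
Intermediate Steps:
$O = 9$ ($O = -4 + 13 = 9$)
$s{\left(G,A \right)} = \frac{A}{7} + \frac{G}{7} + \frac{A G}{7}$ ($s{\left(G,A \right)} = \frac{G + \left(G A + A\right)}{7} = \frac{G + \left(A G + A\right)}{7} = \frac{G + \left(A + A G\right)}{7} = \frac{A + G + A G}{7} = \frac{A}{7} + \frac{G}{7} + \frac{A G}{7}$)
$D{\left(o,W \right)} = \left(-2 + W\right)^{2}$
$100 D{\left(s{\left(4^{2},2 \right)},m \right)} \left(O - 3\right) = 100 \left(-2 - 9\right)^{2} \left(9 - 3\right) = 100 \left(-11\right)^{2} \cdot 6 = 100 \cdot 121 \cdot 6 = 12100 \cdot 6 = 72600$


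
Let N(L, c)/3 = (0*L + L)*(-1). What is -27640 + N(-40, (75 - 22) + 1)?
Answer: -27520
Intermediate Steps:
N(L, c) = -3*L (N(L, c) = 3*((0*L + L)*(-1)) = 3*((0 + L)*(-1)) = 3*(L*(-1)) = 3*(-L) = -3*L)
-27640 + N(-40, (75 - 22) + 1) = -27640 - 3*(-40) = -27640 + 120 = -27520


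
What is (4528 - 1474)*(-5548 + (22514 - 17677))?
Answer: -2171394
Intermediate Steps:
(4528 - 1474)*(-5548 + (22514 - 17677)) = 3054*(-5548 + 4837) = 3054*(-711) = -2171394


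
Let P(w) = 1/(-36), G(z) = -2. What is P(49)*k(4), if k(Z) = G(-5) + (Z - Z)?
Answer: 1/18 ≈ 0.055556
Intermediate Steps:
k(Z) = -2 (k(Z) = -2 + (Z - Z) = -2 + 0 = -2)
P(w) = -1/36
P(49)*k(4) = -1/36*(-2) = 1/18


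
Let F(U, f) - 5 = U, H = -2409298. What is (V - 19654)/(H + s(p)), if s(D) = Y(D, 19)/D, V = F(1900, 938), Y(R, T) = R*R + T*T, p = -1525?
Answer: 27067225/3676505436 ≈ 0.0073622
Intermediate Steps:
F(U, f) = 5 + U
Y(R, T) = R² + T²
V = 1905 (V = 5 + 1900 = 1905)
s(D) = (361 + D²)/D (s(D) = (D² + 19²)/D = (D² + 361)/D = (361 + D²)/D)
(V - 19654)/(H + s(p)) = (1905 - 19654)/(-2409298 + (-1525 + 361/(-1525))) = -17749/(-2409298 + (-1525 + 361*(-1/1525))) = -17749/(-2409298 + (-1525 - 361/1525)) = -17749/(-2409298 - 2325986/1525) = -17749/(-3676505436/1525) = -17749*(-1525/3676505436) = 27067225/3676505436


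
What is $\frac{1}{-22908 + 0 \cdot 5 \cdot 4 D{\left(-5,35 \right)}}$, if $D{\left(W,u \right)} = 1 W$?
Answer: $- \frac{1}{22908} \approx -4.3653 \cdot 10^{-5}$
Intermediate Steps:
$D{\left(W,u \right)} = W$
$\frac{1}{-22908 + 0 \cdot 5 \cdot 4 D{\left(-5,35 \right)}} = \frac{1}{-22908 + 0 \cdot 5 \cdot 4 \left(-5\right)} = \frac{1}{-22908 + 0 \cdot 4 \left(-5\right)} = \frac{1}{-22908 + 0 \left(-5\right)} = \frac{1}{-22908 + 0} = \frac{1}{-22908} = - \frac{1}{22908}$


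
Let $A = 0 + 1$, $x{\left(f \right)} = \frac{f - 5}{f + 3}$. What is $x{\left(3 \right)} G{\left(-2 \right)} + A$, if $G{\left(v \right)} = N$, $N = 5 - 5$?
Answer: $1$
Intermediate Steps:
$N = 0$ ($N = 5 - 5 = 0$)
$x{\left(f \right)} = \frac{-5 + f}{3 + f}$
$G{\left(v \right)} = 0$
$A = 1$
$x{\left(3 \right)} G{\left(-2 \right)} + A = \frac{-5 + 3}{3 + 3} \cdot 0 + 1 = \frac{1}{6} \left(-2\right) 0 + 1 = \left(- \frac{1}{3}\right) 0 + 1 = 0 + 1 = 1$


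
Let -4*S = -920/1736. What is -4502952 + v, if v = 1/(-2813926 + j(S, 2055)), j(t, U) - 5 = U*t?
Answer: -10997321476948924/2442247103 ≈ -4.5030e+6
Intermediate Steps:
S = 115/868 (S = -(-230)/1736 = -¼*(-115/217) = 115/868 ≈ 0.13249)
j(t, U) = 5 + U*t
v = -868/2442247103 (v = 1/(-2813926 + (5 + 2055*(115/868))) = 1/(-2813926 + (5 + 236325/868)) = 1/(-2813926 + 240665/868) = 1/(-2442247103/868) = -868/2442247103 ≈ -3.5541e-7)
-4502952 + v = -4502952 - 868/2442247103 = -10997321476948924/2442247103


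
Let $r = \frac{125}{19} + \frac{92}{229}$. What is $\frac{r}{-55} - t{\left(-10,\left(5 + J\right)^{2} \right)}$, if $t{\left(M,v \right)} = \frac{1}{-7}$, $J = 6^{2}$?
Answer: $\frac{26694}{1675135} \approx 0.015935$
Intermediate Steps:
$J = 36$
$r = \frac{30373}{4351}$ ($r = 125 \cdot \frac{1}{19} + 92 \cdot \frac{1}{229} = \frac{125}{19} + \frac{92}{229} = \frac{30373}{4351} \approx 6.9807$)
$t{\left(M,v \right)} = - \frac{1}{7}$
$\frac{r}{-55} - t{\left(-10,\left(5 + J\right)^{2} \right)} = \frac{30373}{4351 \left(-55\right)} - - \frac{1}{7} = \frac{30373}{4351} \left(- \frac{1}{55}\right) + \frac{1}{7} = - \frac{30373}{239305} + \frac{1}{7} = \frac{26694}{1675135}$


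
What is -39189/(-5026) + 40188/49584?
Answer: 89380511/10383716 ≈ 8.6078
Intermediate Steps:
-39189/(-5026) + 40188/49584 = -39189*(-1/5026) + 40188*(1/49584) = 39189/5026 + 3349/4132 = 89380511/10383716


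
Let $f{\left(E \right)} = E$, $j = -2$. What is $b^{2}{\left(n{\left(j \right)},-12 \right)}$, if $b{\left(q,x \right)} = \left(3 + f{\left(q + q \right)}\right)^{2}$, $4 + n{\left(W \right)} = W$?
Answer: $6561$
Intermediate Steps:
$n{\left(W \right)} = -4 + W$
$b{\left(q,x \right)} = \left(3 + 2 q\right)^{2}$ ($b{\left(q,x \right)} = \left(3 + \left(q + q\right)\right)^{2} = \left(3 + 2 q\right)^{2}$)
$b^{2}{\left(n{\left(j \right)},-12 \right)} = \left(\left(3 + 2 \left(-4 - 2\right)\right)^{2}\right)^{2} = \left(\left(3 + 2 \left(-6\right)\right)^{2}\right)^{2} = \left(\left(3 - 12\right)^{2}\right)^{2} = \left(\left(-9\right)^{2}\right)^{2} = 81^{2} = 6561$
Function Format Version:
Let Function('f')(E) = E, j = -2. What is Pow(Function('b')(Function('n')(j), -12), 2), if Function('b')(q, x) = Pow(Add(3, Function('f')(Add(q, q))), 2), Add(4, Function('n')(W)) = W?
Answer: 6561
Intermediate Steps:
Function('n')(W) = Add(-4, W)
Function('b')(q, x) = Pow(Add(3, Mul(2, q)), 2) (Function('b')(q, x) = Pow(Add(3, Add(q, q)), 2) = Pow(Add(3, Mul(2, q)), 2))
Pow(Function('b')(Function('n')(j), -12), 2) = Pow(Pow(Add(3, Mul(2, Add(-4, -2))), 2), 2) = Pow(Pow(Add(3, Mul(2, -6)), 2), 2) = Pow(Pow(Add(3, -12), 2), 2) = Pow(Pow(-9, 2), 2) = Pow(81, 2) = 6561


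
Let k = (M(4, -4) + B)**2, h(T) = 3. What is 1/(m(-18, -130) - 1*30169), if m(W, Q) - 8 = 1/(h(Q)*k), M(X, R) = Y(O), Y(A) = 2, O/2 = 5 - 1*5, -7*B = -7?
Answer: -27/814346 ≈ -3.3155e-5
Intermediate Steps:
B = 1 (B = -1/7*(-7) = 1)
O = 0 (O = 2*(5 - 1*5) = 2*(5 - 5) = 2*0 = 0)
M(X, R) = 2
k = 9 (k = (2 + 1)**2 = 3**2 = 9)
m(W, Q) = 217/27 (m(W, Q) = 8 + 1/(3*9) = 8 + (1/3)*(1/9) = 8 + 1/27 = 217/27)
1/(m(-18, -130) - 1*30169) = 1/(217/27 - 1*30169) = 1/(217/27 - 30169) = 1/(-814346/27) = -27/814346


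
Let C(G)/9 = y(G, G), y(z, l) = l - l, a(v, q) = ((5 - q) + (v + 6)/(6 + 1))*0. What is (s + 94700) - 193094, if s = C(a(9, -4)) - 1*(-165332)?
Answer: 66938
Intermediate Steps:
a(v, q) = 0 (a(v, q) = ((5 - q) + (6 + v)/7)*0 = ((5 - q) + (6 + v)*(1/7))*0 = ((5 - q) + (6/7 + v/7))*0 = (41/7 - q + v/7)*0 = 0)
y(z, l) = 0
C(G) = 0 (C(G) = 9*0 = 0)
s = 165332 (s = 0 - 1*(-165332) = 0 + 165332 = 165332)
(s + 94700) - 193094 = (165332 + 94700) - 193094 = 260032 - 193094 = 66938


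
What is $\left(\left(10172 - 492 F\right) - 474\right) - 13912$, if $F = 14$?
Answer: $-11102$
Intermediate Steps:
$\left(\left(10172 - 492 F\right) - 474\right) - 13912 = \left(\left(10172 - 6888\right) - 474\right) - 13912 = \left(3284 - 474\right) - 13912 = 2810 - 13912 = -11102$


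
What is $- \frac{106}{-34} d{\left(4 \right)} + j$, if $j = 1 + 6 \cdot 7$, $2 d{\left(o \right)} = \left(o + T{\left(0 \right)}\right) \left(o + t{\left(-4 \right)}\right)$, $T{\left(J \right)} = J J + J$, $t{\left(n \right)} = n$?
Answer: $43$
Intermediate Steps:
$T{\left(J \right)} = J + J^{2}$ ($T{\left(J \right)} = J^{2} + J = J + J^{2}$)
$d{\left(o \right)} = \frac{o \left(-4 + o\right)}{2}$ ($d{\left(o \right)} = \frac{\left(o + 0 \left(1 + 0\right)\right) \left(o - 4\right)}{2} = \frac{\left(o + 0 \cdot 1\right) \left(-4 + o\right)}{2} = \frac{\left(o + 0\right) \left(-4 + o\right)}{2} = \frac{o \left(-4 + o\right)}{2}$)
$j = 43$ ($j = 1 + 42 = 43$)
$- \frac{106}{-34} d{\left(4 \right)} + j = - \frac{106}{-34} \cdot \frac{1}{2} \cdot 4 \left(-4 + 4\right) + 43 = \left(-106\right) \left(- \frac{1}{34}\right) \frac{1}{2} \cdot 4 \cdot 0 + 43 = \frac{53}{17} \cdot 0 + 43 = 0 + 43 = 43$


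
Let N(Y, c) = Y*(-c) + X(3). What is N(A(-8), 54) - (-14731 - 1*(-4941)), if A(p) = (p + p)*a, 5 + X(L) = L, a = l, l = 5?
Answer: 14108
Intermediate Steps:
a = 5
X(L) = -5 + L
A(p) = 10*p (A(p) = (p + p)*5 = (2*p)*5 = 10*p)
N(Y, c) = -2 - Y*c (N(Y, c) = Y*(-c) + (-5 + 3) = -Y*c - 2 = -2 - Y*c)
N(A(-8), 54) - (-14731 - 1*(-4941)) = (-2 - 1*10*(-8)*54) - (-14731 - 1*(-4941)) = (-2 - 1*(-80)*54) - (-14731 + 4941) = (-2 + 4320) - 1*(-9790) = 4318 + 9790 = 14108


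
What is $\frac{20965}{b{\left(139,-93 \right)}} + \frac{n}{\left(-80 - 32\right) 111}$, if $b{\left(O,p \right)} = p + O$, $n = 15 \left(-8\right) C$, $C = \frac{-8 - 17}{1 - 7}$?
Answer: $\frac{32582485}{71484} \approx 455.8$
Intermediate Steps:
$C = \frac{25}{6}$ ($C = - \frac{25}{-6} = \left(-25\right) \left(- \frac{1}{6}\right) = \frac{25}{6} \approx 4.1667$)
$n = -500$ ($n = 15 \left(-8\right) \frac{25}{6} = \left(-120\right) \frac{25}{6} = -500$)
$b{\left(O,p \right)} = O + p$
$\frac{20965}{b{\left(139,-93 \right)}} + \frac{n}{\left(-80 - 32\right) 111} = \frac{20965}{139 - 93} - \frac{500}{\left(-80 - 32\right) 111} = \frac{20965}{46} - \frac{500}{\left(-112\right) 111} = 20965 \cdot \frac{1}{46} - \frac{500}{-12432} = \frac{20965}{46} - - \frac{125}{3108} = \frac{20965}{46} + \frac{125}{3108} = \frac{32582485}{71484}$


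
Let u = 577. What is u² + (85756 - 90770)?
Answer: 327915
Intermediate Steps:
u² + (85756 - 90770) = 577² + (85756 - 90770) = 332929 - 5014 = 327915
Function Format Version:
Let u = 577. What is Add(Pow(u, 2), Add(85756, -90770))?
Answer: 327915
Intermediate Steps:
Add(Pow(u, 2), Add(85756, -90770)) = Add(Pow(577, 2), Add(85756, -90770)) = Add(332929, -5014) = 327915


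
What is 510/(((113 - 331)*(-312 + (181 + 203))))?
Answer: -85/2616 ≈ -0.032492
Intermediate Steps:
510/(((113 - 331)*(-312 + (181 + 203)))) = 510/((-218*(-312 + 384))) = 510/((-218*72)) = 510/(-15696) = 510*(-1/15696) = -85/2616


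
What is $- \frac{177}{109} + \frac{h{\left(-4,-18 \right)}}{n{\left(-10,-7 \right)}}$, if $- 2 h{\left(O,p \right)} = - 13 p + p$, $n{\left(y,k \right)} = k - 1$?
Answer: $\frac{2589}{218} \approx 11.876$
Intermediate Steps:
$n{\left(y,k \right)} = -1 + k$
$h{\left(O,p \right)} = 6 p$ ($h{\left(O,p \right)} = - \frac{- 13 p + p}{2} = - \frac{\left(-12\right) p}{2} = 6 p$)
$- \frac{177}{109} + \frac{h{\left(-4,-18 \right)}}{n{\left(-10,-7 \right)}} = - \frac{177}{109} + \frac{6 \left(-18\right)}{-1 - 7} = \left(-177\right) \frac{1}{109} - \frac{108}{-8} = - \frac{177}{109} - - \frac{27}{2} = - \frac{177}{109} + \frac{27}{2} = \frac{2589}{218}$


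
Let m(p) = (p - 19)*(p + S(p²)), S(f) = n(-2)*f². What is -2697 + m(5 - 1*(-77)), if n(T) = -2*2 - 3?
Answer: -19938567147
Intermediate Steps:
n(T) = -7 (n(T) = -4 - 3 = -7)
S(f) = -7*f²
m(p) = (-19 + p)*(p - 7*p⁴) (m(p) = (p - 19)*(p - 7*p⁴) = (-19 + p)*(p - 7*p⁴))
-2697 + m(5 - 1*(-77)) = -2697 + (5 - 1*(-77))*(-19 + (5 - 1*(-77)) - 7*(5 - 1*(-77))⁴ + 133*(5 - 1*(-77))³) = -2697 + (5 + 77)*(-19 + (5 + 77) - 7*(5 + 77)⁴ + 133*(5 + 77)³) = -2697 + 82*(-19 + 82 - 7*82⁴ + 133*82³) = -2697 + 82*(-19 + 82 - 7*45212176 + 133*551368) = -2697 + 82*(-19 + 82 - 316485232 + 73331944) = -2697 + 82*(-243153225) = -2697 - 19938564450 = -19938567147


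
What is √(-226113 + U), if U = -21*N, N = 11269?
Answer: 3*I*√51418 ≈ 680.27*I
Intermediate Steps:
U = -236649 (U = -21*11269 = -236649)
√(-226113 + U) = √(-226113 - 236649) = √(-462762) = 3*I*√51418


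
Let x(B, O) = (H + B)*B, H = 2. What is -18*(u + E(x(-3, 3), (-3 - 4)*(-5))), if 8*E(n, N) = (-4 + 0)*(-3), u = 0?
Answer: -27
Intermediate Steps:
x(B, O) = B*(2 + B) (x(B, O) = (2 + B)*B = B*(2 + B))
E(n, N) = 3/2 (E(n, N) = ((-4 + 0)*(-3))/8 = (-4*(-3))/8 = (1/8)*12 = 3/2)
-18*(u + E(x(-3, 3), (-3 - 4)*(-5))) = -18*(0 + 3/2) = -18*3/2 = -27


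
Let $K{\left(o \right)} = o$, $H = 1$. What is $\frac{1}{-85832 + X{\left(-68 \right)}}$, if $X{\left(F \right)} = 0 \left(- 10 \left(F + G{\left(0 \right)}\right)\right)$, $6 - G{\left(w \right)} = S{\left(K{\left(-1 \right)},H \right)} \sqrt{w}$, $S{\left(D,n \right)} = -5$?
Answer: $- \frac{1}{85832} \approx -1.1651 \cdot 10^{-5}$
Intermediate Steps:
$G{\left(w \right)} = 6 + 5 \sqrt{w}$ ($G{\left(w \right)} = 6 - - 5 \sqrt{w} = 6 + 5 \sqrt{w}$)
$X{\left(F \right)} = 0$ ($X{\left(F \right)} = 0 \left(- 10 \left(F + \left(6 + 5 \sqrt{0}\right)\right)\right) = 0 \left(- 10 \left(F + \left(6 + 5 \cdot 0\right)\right)\right) = 0 \left(- 10 \left(F + \left(6 + 0\right)\right)\right) = 0 \left(- 10 \left(F + 6\right)\right) = 0 \left(- 10 \left(6 + F\right)\right) = 0 \left(-60 - 10 F\right) = 0$)
$\frac{1}{-85832 + X{\left(-68 \right)}} = \frac{1}{-85832 + 0} = \frac{1}{-85832} = - \frac{1}{85832}$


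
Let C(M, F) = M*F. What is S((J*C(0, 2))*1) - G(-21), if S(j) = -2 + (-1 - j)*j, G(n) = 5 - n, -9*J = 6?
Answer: -28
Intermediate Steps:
J = -⅔ (J = -⅑*6 = -⅔ ≈ -0.66667)
C(M, F) = F*M
S(j) = -2 + j*(-1 - j)
S((J*C(0, 2))*1) - G(-21) = (-2 - (-4*0/3) - (-4*0/3*1)²) - (5 - 1*(-21)) = (-2 - (-⅔*0) - (-⅔*0*1)²) - (5 + 21) = (-2 - 0 - (0*1)²) - 1*26 = (-2 - 1*0 - 1*0²) - 26 = (-2 + 0 - 1*0) - 26 = (-2 + 0 + 0) - 26 = -2 - 26 = -28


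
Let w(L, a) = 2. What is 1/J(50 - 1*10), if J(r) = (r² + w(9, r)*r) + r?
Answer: 1/1720 ≈ 0.00058139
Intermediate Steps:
J(r) = r² + 3*r (J(r) = (r² + 2*r) + r = r² + 3*r)
1/J(50 - 1*10) = 1/((50 - 1*10)*(3 + (50 - 1*10))) = 1/((50 - 10)*(3 + (50 - 10))) = 1/(40*(3 + 40)) = 1/(40*43) = 1/1720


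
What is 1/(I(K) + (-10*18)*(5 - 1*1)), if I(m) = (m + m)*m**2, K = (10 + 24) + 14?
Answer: 1/220464 ≈ 4.5359e-6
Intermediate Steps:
K = 48 (K = 34 + 14 = 48)
I(m) = 2*m**3 (I(m) = (2*m)*m**2 = 2*m**3)
1/(I(K) + (-10*18)*(5 - 1*1)) = 1/(2*48**3 + (-10*18)*(5 - 1*1)) = 1/(2*110592 - 180*(5 - 1)) = 1/(221184 - 180*4) = 1/(221184 - 720) = 1/220464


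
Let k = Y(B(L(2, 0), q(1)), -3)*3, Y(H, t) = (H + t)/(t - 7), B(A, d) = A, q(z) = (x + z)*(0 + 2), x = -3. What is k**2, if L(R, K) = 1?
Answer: 9/25 ≈ 0.36000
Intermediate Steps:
q(z) = -6 + 2*z (q(z) = (-3 + z)*(0 + 2) = (-3 + z)*2 = -6 + 2*z)
Y(H, t) = (H + t)/(-7 + t)
k = 3/5 (k = ((1 - 3)/(-7 - 3))*3 = (-2/(-10))*3 = -1/10*(-2)*3 = (1/5)*3 = 3/5 ≈ 0.60000)
k**2 = (3/5)**2 = 9/25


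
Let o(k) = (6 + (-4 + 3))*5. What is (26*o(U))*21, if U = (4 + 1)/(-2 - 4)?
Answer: 13650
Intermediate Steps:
U = -5/6 (U = 5/(-6) = 5*(-1/6) = -5/6 ≈ -0.83333)
o(k) = 25 (o(k) = (6 - 1)*5 = 5*5 = 25)
(26*o(U))*21 = (26*25)*21 = 650*21 = 13650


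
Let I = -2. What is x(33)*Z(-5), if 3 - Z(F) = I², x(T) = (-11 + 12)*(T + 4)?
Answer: -37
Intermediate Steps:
x(T) = 4 + T (x(T) = 1*(4 + T) = 4 + T)
Z(F) = -1 (Z(F) = 3 - 1*(-2)² = 3 - 1*4 = 3 - 4 = -1)
x(33)*Z(-5) = (4 + 33)*(-1) = 37*(-1) = -37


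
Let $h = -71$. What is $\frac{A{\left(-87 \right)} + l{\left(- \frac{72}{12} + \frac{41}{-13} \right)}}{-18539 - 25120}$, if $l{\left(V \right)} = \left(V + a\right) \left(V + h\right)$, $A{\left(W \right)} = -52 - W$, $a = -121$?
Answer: $- \frac{1768979}{7378371} \approx -0.23975$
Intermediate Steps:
$l{\left(V \right)} = \left(-121 + V\right) \left(-71 + V\right)$ ($l{\left(V \right)} = \left(V - 121\right) \left(V - 71\right) = \left(-121 + V\right) \left(-71 + V\right)$)
$\frac{A{\left(-87 \right)} + l{\left(- \frac{72}{12} + \frac{41}{-13} \right)}}{-18539 - 25120} = \frac{\left(-52 - -87\right) + \left(8591 + \left(- \frac{72}{12} + \frac{41}{-13}\right)^{2} - 192 \left(- \frac{72}{12} + \frac{41}{-13}\right)\right)}{-18539 - 25120} = \frac{\left(-52 + 87\right) + \left(8591 + \left(\left(-72\right) \frac{1}{12} + 41 \left(- \frac{1}{13}\right)\right)^{2} - 192 \left(\left(-72\right) \frac{1}{12} + 41 \left(- \frac{1}{13}\right)\right)\right)}{-43659} = \left(35 + \left(8591 + \left(-6 - \frac{41}{13}\right)^{2} - 192 \left(-6 - \frac{41}{13}\right)\right)\right) \left(- \frac{1}{43659}\right) = \left(35 + \left(8591 + \left(- \frac{119}{13}\right)^{2} - - \frac{22848}{13}\right)\right) \left(- \frac{1}{43659}\right) = \left(35 + \left(8591 + \frac{14161}{169} + \frac{22848}{13}\right)\right) \left(- \frac{1}{43659}\right) = \left(35 + \frac{1763064}{169}\right) \left(- \frac{1}{43659}\right) = \frac{1768979}{169} \left(- \frac{1}{43659}\right) = - \frac{1768979}{7378371}$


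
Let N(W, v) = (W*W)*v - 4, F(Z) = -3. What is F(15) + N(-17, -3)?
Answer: -874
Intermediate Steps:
N(W, v) = -4 + v*W² (N(W, v) = W²*v - 4 = v*W² - 4 = -4 + v*W²)
F(15) + N(-17, -3) = -3 + (-4 - 3*(-17)²) = -3 + (-4 - 3*289) = -3 + (-4 - 867) = -3 - 871 = -874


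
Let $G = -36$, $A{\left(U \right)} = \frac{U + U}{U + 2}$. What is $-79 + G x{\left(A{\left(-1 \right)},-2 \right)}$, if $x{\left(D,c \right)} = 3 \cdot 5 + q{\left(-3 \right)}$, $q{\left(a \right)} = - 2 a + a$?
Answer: $-727$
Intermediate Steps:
$q{\left(a \right)} = - a$
$A{\left(U \right)} = \frac{2 U}{2 + U}$
$x{\left(D,c \right)} = 18$ ($x{\left(D,c \right)} = 3 \cdot 5 - -3 = 15 + 3 = 18$)
$-79 + G x{\left(A{\left(-1 \right)},-2 \right)} = -79 - 648 = -727$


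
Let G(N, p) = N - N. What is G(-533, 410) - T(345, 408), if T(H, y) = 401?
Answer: -401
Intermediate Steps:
G(N, p) = 0
G(-533, 410) - T(345, 408) = 0 - 1*401 = 0 - 401 = -401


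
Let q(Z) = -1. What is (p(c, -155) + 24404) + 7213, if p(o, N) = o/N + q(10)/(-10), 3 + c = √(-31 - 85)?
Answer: 9801307/310 - 2*I*√29/155 ≈ 31617.0 - 0.069486*I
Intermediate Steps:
c = -3 + 2*I*√29 (c = -3 + √(-31 - 85) = -3 + √(-116) = -3 + 2*I*√29 ≈ -3.0 + 10.77*I)
p(o, N) = ⅒ + o/N (p(o, N) = o/N - 1/(-10) = o/N - 1*(-⅒) = o/N + ⅒ = ⅒ + o/N)
(p(c, -155) + 24404) + 7213 = (((-3 + 2*I*√29) + (⅒)*(-155))/(-155) + 24404) + 7213 = (-((-3 + 2*I*√29) - 31/2)/155 + 24404) + 7213 = (-(-37/2 + 2*I*√29)/155 + 24404) + 7213 = ((37/310 - 2*I*√29/155) + 24404) + 7213 = (7565277/310 - 2*I*√29/155) + 7213 = 9801307/310 - 2*I*√29/155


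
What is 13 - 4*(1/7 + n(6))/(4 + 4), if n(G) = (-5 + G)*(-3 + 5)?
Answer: 167/14 ≈ 11.929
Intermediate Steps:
n(G) = -10 + 2*G (n(G) = (-5 + G)*2 = -10 + 2*G)
13 - 4*(1/7 + n(6))/(4 + 4) = 13 - 4*(1/7 + (-10 + 2*6))/(4 + 4) = 13 - 4*(⅐ + (-10 + 12))/8 = 13 - 4*(⅐ + 2)/8 = 13 - 60/(7*8) = 13 - 4*15/56 = 13 - 15/14 = 167/14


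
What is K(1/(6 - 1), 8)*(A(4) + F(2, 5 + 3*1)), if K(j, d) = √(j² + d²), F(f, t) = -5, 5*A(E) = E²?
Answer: -9*√1601/25 ≈ -14.404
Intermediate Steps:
A(E) = E²/5
K(j, d) = √(d² + j²)
K(1/(6 - 1), 8)*(A(4) + F(2, 5 + 3*1)) = √(8² + (1/(6 - 1))²)*((⅕)*4² - 5) = √(64 + (1/5)²)*((⅕)*16 - 5) = √(64 + (⅕)²)*(16/5 - 5) = √(64 + 1/25)*(-9/5) = √(1601/25)*(-9/5) = (√1601/5)*(-9/5) = -9*√1601/25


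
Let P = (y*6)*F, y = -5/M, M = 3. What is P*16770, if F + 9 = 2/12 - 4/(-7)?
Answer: 9698650/7 ≈ 1.3855e+6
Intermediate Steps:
y = -5/3 ≈ -1.6667
F = -347/42 (F = -9 + (2/12 - 4/(-7)) = -9 + (2*(1/12) - 4*(-⅐)) = -9 + (⅙ + 4/7) = -9 + 31/42 = -347/42 ≈ -8.2619)
P = 1735/21 (P = -5/3*6*(-347/42) = -10*(-347/42) = 1735/21 ≈ 82.619)
P*16770 = (1735/21)*16770 = 9698650/7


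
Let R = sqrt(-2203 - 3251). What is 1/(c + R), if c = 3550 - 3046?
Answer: 28/14415 - I*sqrt(606)/86490 ≈ 0.0019424 - 0.00028462*I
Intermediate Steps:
R = 3*I*sqrt(606) (R = sqrt(-5454) = 3*I*sqrt(606) ≈ 73.851*I)
c = 504
1/(c + R) = 1/(504 + 3*I*sqrt(606))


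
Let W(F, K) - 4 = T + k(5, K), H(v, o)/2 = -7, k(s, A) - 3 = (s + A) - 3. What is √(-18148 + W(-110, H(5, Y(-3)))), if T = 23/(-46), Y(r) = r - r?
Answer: I*√72614/2 ≈ 134.73*I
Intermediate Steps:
Y(r) = 0
k(s, A) = A + s (k(s, A) = 3 + ((s + A) - 3) = 3 + ((A + s) - 3) = 3 + (-3 + A + s) = A + s)
T = -½ (T = 23*(-1/46) = -½ ≈ -0.50000)
H(v, o) = -14 (H(v, o) = 2*(-7) = -14)
W(F, K) = 17/2 + K (W(F, K) = 4 + (-½ + (K + 5)) = 4 + (-½ + (5 + K)) = 4 + (9/2 + K) = 17/2 + K)
√(-18148 + W(-110, H(5, Y(-3)))) = √(-18148 + (17/2 - 14)) = √(-18148 - 11/2) = √(-36307/2) = I*√72614/2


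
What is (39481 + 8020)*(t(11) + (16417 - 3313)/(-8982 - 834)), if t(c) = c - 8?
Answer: 32348181/409 ≈ 79091.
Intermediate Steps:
t(c) = -8 + c
(39481 + 8020)*(t(11) + (16417 - 3313)/(-8982 - 834)) = (39481 + 8020)*((-8 + 11) + (16417 - 3313)/(-8982 - 834)) = 47501*(3 + 13104/(-9816)) = 47501*(3 + 13104*(-1/9816)) = 47501*(3 - 546/409) = 47501*(681/409) = 32348181/409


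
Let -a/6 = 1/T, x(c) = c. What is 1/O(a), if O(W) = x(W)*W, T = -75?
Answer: 625/4 ≈ 156.25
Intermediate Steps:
a = 2/25 (a = -6/(-75) = -6*(-1/75) = 2/25 ≈ 0.080000)
O(W) = W² (O(W) = W*W = W²)
1/O(a) = 1/((2/25)²) = 1/(4/625) = 625/4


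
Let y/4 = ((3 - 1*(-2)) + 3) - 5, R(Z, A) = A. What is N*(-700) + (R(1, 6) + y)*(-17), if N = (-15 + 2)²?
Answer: -118606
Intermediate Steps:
N = 169 (N = (-13)² = 169)
y = 12 (y = 4*(((3 - 1*(-2)) + 3) - 5) = 4*(((3 + 2) + 3) - 5) = 4*((5 + 3) - 5) = 4*(8 - 5) = 4*3 = 12)
N*(-700) + (R(1, 6) + y)*(-17) = 169*(-700) + (6 + 12)*(-17) = -118300 + 18*(-17) = -118300 - 306 = -118606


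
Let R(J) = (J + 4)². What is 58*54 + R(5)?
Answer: 3213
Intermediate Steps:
R(J) = (4 + J)²
58*54 + R(5) = 58*54 + (4 + 5)² = 3132 + 9² = 3132 + 81 = 3213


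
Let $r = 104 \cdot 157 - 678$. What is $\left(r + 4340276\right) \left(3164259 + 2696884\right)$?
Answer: $25530705183418$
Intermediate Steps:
$r = 15650$ ($r = 16328 - 678 = 15650$)
$\left(r + 4340276\right) \left(3164259 + 2696884\right) = \left(15650 + 4340276\right) \left(3164259 + 2696884\right) = 4355926 \cdot 5861143 = 25530705183418$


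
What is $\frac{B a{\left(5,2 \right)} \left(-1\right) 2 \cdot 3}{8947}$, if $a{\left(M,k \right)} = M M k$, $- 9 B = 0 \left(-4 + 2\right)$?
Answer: $0$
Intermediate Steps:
$B = 0$ ($B = - \frac{0 \left(-4 + 2\right)}{9} = - \frac{0 \left(-2\right)}{9} = \left(- \frac{1}{9}\right) 0 = 0$)
$a{\left(M,k \right)} = k M^{2}$ ($a{\left(M,k \right)} = M^{2} k = k M^{2}$)
$\frac{B a{\left(5,2 \right)} \left(-1\right) 2 \cdot 3}{8947} = \frac{0 \cdot 2 \cdot 5^{2} \left(-1\right) 2 \cdot 3}{8947} = 0 \cdot 2 \cdot 25 \left(\left(-2\right) 3\right) \frac{1}{8947} = 0 \cdot 50 \left(-6\right) \frac{1}{8947} = 0 \left(-6\right) \frac{1}{8947} = 0 \cdot \frac{1}{8947} = 0$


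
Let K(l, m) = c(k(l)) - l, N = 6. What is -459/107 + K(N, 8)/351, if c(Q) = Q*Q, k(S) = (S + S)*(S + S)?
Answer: 685667/12519 ≈ 54.770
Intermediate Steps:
k(S) = 4*S² (k(S) = (2*S)*(2*S) = 4*S²)
c(Q) = Q²
K(l, m) = -l + 16*l⁴ (K(l, m) = (4*l²)² - l = 16*l⁴ - l = -l + 16*l⁴)
-459/107 + K(N, 8)/351 = -459/107 + (-1*6 + 16*6⁴)/351 = -459*1/107 + (-6 + 16*1296)*(1/351) = -459/107 + (-6 + 20736)*(1/351) = -459/107 + 20730*(1/351) = -459/107 + 6910/117 = 685667/12519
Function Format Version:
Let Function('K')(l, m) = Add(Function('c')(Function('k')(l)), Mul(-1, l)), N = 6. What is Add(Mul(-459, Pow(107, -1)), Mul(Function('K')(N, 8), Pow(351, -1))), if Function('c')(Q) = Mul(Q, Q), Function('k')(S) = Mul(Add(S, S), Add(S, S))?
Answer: Rational(685667, 12519) ≈ 54.770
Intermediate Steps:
Function('k')(S) = Mul(4, Pow(S, 2)) (Function('k')(S) = Mul(Mul(2, S), Mul(2, S)) = Mul(4, Pow(S, 2)))
Function('c')(Q) = Pow(Q, 2)
Function('K')(l, m) = Add(Mul(-1, l), Mul(16, Pow(l, 4))) (Function('K')(l, m) = Add(Pow(Mul(4, Pow(l, 2)), 2), Mul(-1, l)) = Add(Mul(16, Pow(l, 4)), Mul(-1, l)) = Add(Mul(-1, l), Mul(16, Pow(l, 4))))
Add(Mul(-459, Pow(107, -1)), Mul(Function('K')(N, 8), Pow(351, -1))) = Add(Mul(-459, Pow(107, -1)), Mul(Add(Mul(-1, 6), Mul(16, Pow(6, 4))), Pow(351, -1))) = Add(Mul(-459, Rational(1, 107)), Mul(Add(-6, Mul(16, 1296)), Rational(1, 351))) = Add(Rational(-459, 107), Mul(Add(-6, 20736), Rational(1, 351))) = Add(Rational(-459, 107), Mul(20730, Rational(1, 351))) = Add(Rational(-459, 107), Rational(6910, 117)) = Rational(685667, 12519)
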